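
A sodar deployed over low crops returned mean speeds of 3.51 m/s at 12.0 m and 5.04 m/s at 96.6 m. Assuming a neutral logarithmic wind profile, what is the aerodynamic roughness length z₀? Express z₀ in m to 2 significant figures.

Log law: V(z) ∝ ln(z/z₀). With r = V₁/V₂ = 3.51/5.04 = 0.69643,
r · ln(z₂/z₀) = ln(z₁/z₀) ⇒ ln z₀ = (ln z₁ − r·ln z₂)/(1 − r)
ln z₀ = (2.48491 − 0.69643×4.57058) / 0.30357 = -2.2999
z₀ = exp(-2.2999) = 0.1003 m

z₀ ≈ 0.10 m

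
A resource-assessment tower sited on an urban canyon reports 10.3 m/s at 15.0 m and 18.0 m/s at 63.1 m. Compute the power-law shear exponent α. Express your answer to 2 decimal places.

Power law: V₂/V₁ = (z₂/z₁)^α ⇒ α = ln(V₂/V₁) / ln(z₂/z₁)
α = ln(18.0/10.3) / ln(63.1/15.0) = ln(1.7476) / ln(4.2067)
  = 0.55823 / 1.43667 = 0.38856

α ≈ 0.39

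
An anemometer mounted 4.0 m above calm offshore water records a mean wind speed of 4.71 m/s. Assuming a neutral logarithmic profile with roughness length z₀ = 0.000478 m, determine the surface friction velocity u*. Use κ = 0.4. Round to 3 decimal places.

Log law: V(z) = (u*/κ) · ln(z/z₀) ⇒ u* = κ · V / ln(z/z₀)
u* = 0.4 × 4.71 / ln(4.0/0.000478) = 0.4 × 4.71 / 9.0322
   = 1.8840 / 9.0322 = 0.2086 m/s

u* ≈ 0.209 m/s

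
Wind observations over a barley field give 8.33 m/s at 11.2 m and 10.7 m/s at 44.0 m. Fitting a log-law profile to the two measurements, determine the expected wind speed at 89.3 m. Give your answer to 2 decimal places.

Log law: V ∝ ln(z/z₀). From the pair, with r = V₁/V₂ = 0.77850,
ln z₀ = (ln z₁ − r·ln z₂)/(1 − r) = (2.4159 − 0.77850×3.7842)/0.22150 = -2.3933 → z₀ = 0.09133 m
V₃ = V₁ · ln(z₃/z₀)/ln(z₁/z₀) = 8.33 × 6.8853/4.8092 = 11.9260 m/s

11.93 m/s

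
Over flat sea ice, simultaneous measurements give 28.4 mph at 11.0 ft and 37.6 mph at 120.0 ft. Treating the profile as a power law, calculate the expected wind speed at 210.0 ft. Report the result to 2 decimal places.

First find α: α = ln(V₂/V₁)/ln(z₂/z₁) = ln(37.6/28.4)/ln(120.0/11.0) = 0.28061/2.38960 = 0.1174
Extrapolate from 120.0 ft to 210.0 ft: V₃ = 37.6 × (210.0/120.0)^0.1174 = 37.6 × 1.0679 = 40.1539 mph

40.15 mph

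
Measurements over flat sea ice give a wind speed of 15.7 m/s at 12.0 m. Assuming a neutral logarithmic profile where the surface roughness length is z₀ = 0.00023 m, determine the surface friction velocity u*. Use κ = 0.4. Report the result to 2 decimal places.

u* ≈ 0.58 m/s

Log law: V(z) = (u*/κ) · ln(z/z₀) ⇒ u* = κ · V / ln(z/z₀)
u* = 0.4 × 15.7 / ln(12.0/0.00023) = 0.4 × 15.7 / 10.8623
   = 6.2800 / 10.8623 = 0.5781 m/s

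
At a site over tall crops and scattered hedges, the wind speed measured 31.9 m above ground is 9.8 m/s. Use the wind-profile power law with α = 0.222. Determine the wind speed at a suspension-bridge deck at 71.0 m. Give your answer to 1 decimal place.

11.7 m/s

Power-law profile: V₂ = V₁ · (z₂/z₁)^α
V₂ = 9.8 × (71.0/31.9)^0.222 = 9.8 × (2.2257)^0.222
    = 9.8 × 1.1944 = 11.7048 m/s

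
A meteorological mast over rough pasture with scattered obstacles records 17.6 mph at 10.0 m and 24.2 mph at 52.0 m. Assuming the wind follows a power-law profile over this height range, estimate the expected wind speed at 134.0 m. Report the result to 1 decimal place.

29.1 mph

First find α: α = ln(V₂/V₁)/ln(z₂/z₁) = ln(24.2/17.6)/ln(52.0/10.0) = 0.31845/1.64866 = 0.1932
Extrapolate from 52.0 m to 134.0 m: V₃ = 24.2 × (134.0/52.0)^0.1932 = 24.2 × 1.2006 = 29.0552 mph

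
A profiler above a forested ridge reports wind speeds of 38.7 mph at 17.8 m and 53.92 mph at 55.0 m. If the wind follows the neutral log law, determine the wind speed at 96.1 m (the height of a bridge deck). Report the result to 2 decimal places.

61.45 mph

Log law: V ∝ ln(z/z₀). From the pair, with r = V₁/V₂ = 0.71773,
ln z₀ = (ln z₁ − r·ln z₂)/(1 − r) = (2.8792 − 0.71773×4.0073)/0.28227 = 0.0107 → z₀ = 1.011 m
V₃ = V₁ · ln(z₃/z₀)/ln(z₁/z₀) = 38.7 × 4.5547/2.8685 = 61.4489 mph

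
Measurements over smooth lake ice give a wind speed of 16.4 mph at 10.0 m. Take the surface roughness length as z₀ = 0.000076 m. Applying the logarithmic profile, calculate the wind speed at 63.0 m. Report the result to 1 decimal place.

19.0 mph

Log law: V(z) ∝ ln(z/z₀), so V₂/V₁ = ln(z₂/z₀) / ln(z₁/z₀).
ln(63.0/0.000076) = 13.6279, ln(10.0/0.000076) = 11.7874
V₂ = 16.4 × 13.6279/11.7874 = 16.4 × 1.1561 = 18.9608 mph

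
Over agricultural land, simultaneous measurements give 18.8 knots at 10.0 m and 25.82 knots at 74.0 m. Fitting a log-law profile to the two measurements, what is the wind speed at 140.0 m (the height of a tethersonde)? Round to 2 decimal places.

28.06 knots

Log law: V ∝ ln(z/z₀). From the pair, with r = V₁/V₂ = 0.72812,
ln z₀ = (ln z₁ − r·ln z₂)/(1 − r) = (2.3026 − 0.72812×4.3041)/0.27188 = -3.0575 → z₀ = 0.04700 m
V₃ = V₁ · ln(z₃/z₀)/ln(z₁/z₀) = 18.8 × 7.9991/5.3601 = 28.0562 knots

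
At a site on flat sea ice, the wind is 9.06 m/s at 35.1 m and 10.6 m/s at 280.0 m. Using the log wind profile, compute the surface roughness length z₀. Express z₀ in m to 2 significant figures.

Log law: V(z) ∝ ln(z/z₀). With r = V₁/V₂ = 9.06/10.6 = 0.85472,
r · ln(z₂/z₀) = ln(z₁/z₀) ⇒ ln z₀ = (ln z₁ − r·ln z₂)/(1 − r)
ln z₀ = (3.55820 − 0.85472×5.63479) / 0.14528 = -8.6586
z₀ = exp(-8.6586) = 0.0001736 m

z₀ ≈ 0.00017 m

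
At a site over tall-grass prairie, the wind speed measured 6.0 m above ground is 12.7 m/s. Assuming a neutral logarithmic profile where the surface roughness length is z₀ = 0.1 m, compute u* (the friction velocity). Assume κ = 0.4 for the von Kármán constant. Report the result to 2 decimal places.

u* ≈ 1.24 m/s

Log law: V(z) = (u*/κ) · ln(z/z₀) ⇒ u* = κ · V / ln(z/z₀)
u* = 0.4 × 12.7 / ln(6.0/0.1) = 0.4 × 12.7 / 4.0943
   = 5.0800 / 4.0943 = 1.2407 m/s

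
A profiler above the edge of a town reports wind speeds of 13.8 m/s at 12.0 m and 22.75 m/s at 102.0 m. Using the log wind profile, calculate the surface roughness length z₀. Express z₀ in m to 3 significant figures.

Log law: V(z) ∝ ln(z/z₀). With r = V₁/V₂ = 13.8/22.75 = 0.60659,
r · ln(z₂/z₀) = ln(z₁/z₀) ⇒ ln z₀ = (ln z₁ − r·ln z₂)/(1 − r)
ln z₀ = (2.48491 − 0.60659×4.62497) / 0.39341 = -0.8149
z₀ = exp(-0.8149) = 0.4427 m

z₀ ≈ 0.443 m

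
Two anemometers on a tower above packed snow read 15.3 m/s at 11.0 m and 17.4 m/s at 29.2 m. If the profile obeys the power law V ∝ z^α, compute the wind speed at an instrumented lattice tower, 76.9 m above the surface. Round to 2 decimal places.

19.77 m/s

First find α: α = ln(V₂/V₁)/ln(z₂/z₁) = ln(17.4/15.3)/ln(29.2/11.0) = 0.12862/0.97627 = 0.1317
Extrapolate from 29.2 m to 76.9 m: V₃ = 17.4 × (76.9/29.2)^0.1317 = 17.4 × 1.1361 = 19.7676 m/s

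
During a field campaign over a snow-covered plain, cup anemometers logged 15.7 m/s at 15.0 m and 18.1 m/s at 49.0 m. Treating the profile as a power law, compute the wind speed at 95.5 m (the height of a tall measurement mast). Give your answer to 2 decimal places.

First find α: α = ln(V₂/V₁)/ln(z₂/z₁) = ln(18.1/15.7)/ln(49.0/15.0) = 0.14225/1.18377 = 0.1202
Extrapolate from 49.0 m to 95.5 m: V₃ = 18.1 × (95.5/49.0)^0.1202 = 18.1 × 1.0835 = 19.6112 m/s

19.61 m/s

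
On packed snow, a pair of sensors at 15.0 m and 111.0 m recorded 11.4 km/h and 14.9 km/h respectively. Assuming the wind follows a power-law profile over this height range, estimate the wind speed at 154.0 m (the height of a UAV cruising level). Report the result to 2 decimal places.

15.57 km/h

First find α: α = ln(V₂/V₁)/ln(z₂/z₁) = ln(14.9/11.4)/ln(111.0/15.0) = 0.26775/2.00148 = 0.1338
Extrapolate from 111.0 m to 154.0 m: V₃ = 14.9 × (154.0/111.0)^0.1338 = 14.9 × 1.0448 = 15.5671 km/h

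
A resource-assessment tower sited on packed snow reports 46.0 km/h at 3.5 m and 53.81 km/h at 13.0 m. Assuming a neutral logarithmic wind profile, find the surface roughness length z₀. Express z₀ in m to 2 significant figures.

z₀ ≈ 0.0015 m

Log law: V(z) ∝ ln(z/z₀). With r = V₁/V₂ = 46.0/53.81 = 0.85486,
r · ln(z₂/z₀) = ln(z₁/z₀) ⇒ ln z₀ = (ln z₁ − r·ln z₂)/(1 − r)
ln z₀ = (1.25276 − 0.85486×2.56495) / 0.14514 = -6.4759
z₀ = exp(-6.4759) = 0.001540 m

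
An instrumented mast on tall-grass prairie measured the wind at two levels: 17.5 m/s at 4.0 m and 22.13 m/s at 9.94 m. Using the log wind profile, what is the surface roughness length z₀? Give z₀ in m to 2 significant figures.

z₀ ≈ 0.13 m

Log law: V(z) ∝ ln(z/z₀). With r = V₁/V₂ = 17.5/22.13 = 0.79078,
r · ln(z₂/z₀) = ln(z₁/z₀) ⇒ ln z₀ = (ln z₁ − r·ln z₂)/(1 − r)
ln z₀ = (1.38629 − 0.79078×2.29657) / 0.20922 = -2.0543
z₀ = exp(-2.0543) = 0.1282 m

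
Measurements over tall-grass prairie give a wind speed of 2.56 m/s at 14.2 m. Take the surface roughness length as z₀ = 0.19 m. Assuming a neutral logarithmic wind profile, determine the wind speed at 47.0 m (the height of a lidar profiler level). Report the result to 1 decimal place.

3.3 m/s

Log law: V(z) ∝ ln(z/z₀), so V₂/V₁ = ln(z₂/z₀) / ln(z₁/z₀).
ln(47.0/0.19) = 5.5109, ln(14.2/0.19) = 4.3140
V₂ = 2.56 × 5.5109/4.3140 = 2.56 × 1.2774 = 3.2703 m/s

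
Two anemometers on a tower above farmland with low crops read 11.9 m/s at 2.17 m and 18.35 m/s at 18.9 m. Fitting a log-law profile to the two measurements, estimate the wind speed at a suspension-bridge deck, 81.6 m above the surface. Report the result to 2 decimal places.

22.71 m/s

Log law: V ∝ ln(z/z₀). From the pair, with r = V₁/V₂ = 0.64850,
ln z₀ = (ln z₁ − r·ln z₂)/(1 − r) = (0.7747 − 0.64850×2.9392)/0.35150 = -3.2186 → z₀ = 0.04001 m
V₃ = V₁ · ln(z₃/z₀)/ln(z₁/z₀) = 11.9 × 7.6204/3.9933 = 22.7087 m/s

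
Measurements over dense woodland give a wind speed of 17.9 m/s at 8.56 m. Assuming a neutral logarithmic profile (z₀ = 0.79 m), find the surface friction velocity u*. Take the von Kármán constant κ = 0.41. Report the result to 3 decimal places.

Log law: V(z) = (u*/κ) · ln(z/z₀) ⇒ u* = κ · V / ln(z/z₀)
u* = 0.41 × 17.9 / ln(8.56/0.79) = 0.41 × 17.9 / 2.3828
   = 7.3390 / 2.3828 = 3.0800 m/s

u* ≈ 3.080 m/s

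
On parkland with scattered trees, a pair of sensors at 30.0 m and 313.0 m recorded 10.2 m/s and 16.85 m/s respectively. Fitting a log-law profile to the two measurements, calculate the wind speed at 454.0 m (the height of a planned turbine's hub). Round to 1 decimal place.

17.9 m/s

Log law: V ∝ ln(z/z₀). From the pair, with r = V₁/V₂ = 0.60534,
ln z₀ = (ln z₁ − r·ln z₂)/(1 − r) = (3.4012 − 0.60534×5.7462)/0.39466 = -0.1957 → z₀ = 0.8223 m
V₃ = V₁ · ln(z₃/z₀)/ln(z₁/z₀) = 10.2 × 6.3138/3.5969 = 17.9046 m/s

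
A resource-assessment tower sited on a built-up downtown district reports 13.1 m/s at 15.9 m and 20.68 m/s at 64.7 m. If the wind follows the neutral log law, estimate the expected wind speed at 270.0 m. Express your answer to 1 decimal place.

Log law: V ∝ ln(z/z₀). From the pair, with r = V₁/V₂ = 0.63346,
ln z₀ = (ln z₁ − r·ln z₂)/(1 − r) = (2.7663 − 0.63346×4.1698)/0.36654 = 0.3408 → z₀ = 1.406 m
V₃ = V₁ · ln(z₃/z₀)/ln(z₁/z₀) = 13.1 × 5.2576/2.4255 = 28.3962 m/s

28.4 m/s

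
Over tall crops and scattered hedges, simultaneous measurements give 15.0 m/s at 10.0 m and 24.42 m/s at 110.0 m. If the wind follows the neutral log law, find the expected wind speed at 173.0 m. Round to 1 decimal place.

Log law: V ∝ ln(z/z₀). From the pair, with r = V₁/V₂ = 0.61425,
ln z₀ = (ln z₁ − r·ln z₂)/(1 − r) = (2.3026 − 0.61425×4.7005)/0.38575 = -1.5157 → z₀ = 0.2197 m
V₃ = V₁ · ln(z₃/z₀)/ln(z₁/z₀) = 15.0 × 6.6690/3.8183 = 26.1988 m/s

26.2 m/s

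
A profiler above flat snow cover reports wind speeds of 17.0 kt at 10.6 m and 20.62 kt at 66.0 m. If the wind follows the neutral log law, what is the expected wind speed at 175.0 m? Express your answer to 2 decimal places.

22.55 kt

Log law: V ∝ ln(z/z₀). From the pair, with r = V₁/V₂ = 0.82444,
ln z₀ = (ln z₁ − r·ln z₂)/(1 − r) = (2.3609 − 0.82444×4.1897)/0.17556 = -6.2274 → z₀ = 0.001975 m
V₃ = V₁ · ln(z₃/z₀)/ln(z₁/z₀) = 17.0 × 11.3922/8.5883 = 22.5502 kt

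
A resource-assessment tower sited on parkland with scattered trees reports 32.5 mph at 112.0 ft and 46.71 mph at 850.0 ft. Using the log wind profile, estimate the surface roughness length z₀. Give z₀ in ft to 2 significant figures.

Log law: V(z) ∝ ln(z/z₀). With r = V₁/V₂ = 32.5/46.71 = 0.69578,
r · ln(z₂/z₀) = ln(z₁/z₀) ⇒ ln z₀ = (ln z₁ − r·ln z₂)/(1 − r)
ln z₀ = (4.71850 − 0.69578×6.74524) / 0.30422 = 0.0831
z₀ = exp(0.0831) = 1.087 ft

z₀ ≈ 1.1 ft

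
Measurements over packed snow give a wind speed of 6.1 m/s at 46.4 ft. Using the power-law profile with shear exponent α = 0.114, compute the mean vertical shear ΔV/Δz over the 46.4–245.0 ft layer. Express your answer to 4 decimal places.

Power law: V₂ = V₁ · (z₂/z₁)^α = 6.1 × (5.2802)^0.114 = 7.3741 m/s
ΔV/Δz = (7.3741 − 6.1)/(245.0 − 46.4) = 1.2741/198.6000 = 0.00642 m/s/ft

0.0064 m/s/ft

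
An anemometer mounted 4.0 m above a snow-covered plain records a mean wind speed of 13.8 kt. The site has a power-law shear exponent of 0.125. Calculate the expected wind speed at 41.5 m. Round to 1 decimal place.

Power-law profile: V₂ = V₁ · (z₂/z₁)^α
V₂ = 13.8 × (41.5/4.0)^0.125 = 13.8 × (10.3750)^0.125
    = 13.8 × 1.3397 = 18.4875 kt

18.5 kt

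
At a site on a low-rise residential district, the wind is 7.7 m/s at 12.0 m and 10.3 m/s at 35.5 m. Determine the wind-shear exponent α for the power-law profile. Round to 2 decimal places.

Power law: V₂/V₁ = (z₂/z₁)^α ⇒ α = ln(V₂/V₁) / ln(z₂/z₁)
α = ln(10.3/7.7) / ln(35.5/12.0) = ln(1.3377) / ln(2.9583)
  = 0.29092 / 1.08463 = 0.26822

α ≈ 0.27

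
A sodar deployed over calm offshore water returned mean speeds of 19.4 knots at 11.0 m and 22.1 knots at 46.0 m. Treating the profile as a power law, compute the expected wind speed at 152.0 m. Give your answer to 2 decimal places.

24.64 knots

First find α: α = ln(V₂/V₁)/ln(z₂/z₁) = ln(22.1/19.4)/ln(46.0/11.0) = 0.13030/1.43075 = 0.0911
Extrapolate from 46.0 m to 152.0 m: V₃ = 22.1 × (152.0/46.0)^0.0911 = 22.1 × 1.1150 = 24.6415 knots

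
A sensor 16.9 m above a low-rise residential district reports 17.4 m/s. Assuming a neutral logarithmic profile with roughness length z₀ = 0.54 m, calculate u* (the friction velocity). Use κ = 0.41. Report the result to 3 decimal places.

u* ≈ 2.072 m/s

Log law: V(z) = (u*/κ) · ln(z/z₀) ⇒ u* = κ · V / ln(z/z₀)
u* = 0.41 × 17.4 / ln(16.9/0.54) = 0.41 × 17.4 / 3.4435
   = 7.1340 / 3.4435 = 2.0717 m/s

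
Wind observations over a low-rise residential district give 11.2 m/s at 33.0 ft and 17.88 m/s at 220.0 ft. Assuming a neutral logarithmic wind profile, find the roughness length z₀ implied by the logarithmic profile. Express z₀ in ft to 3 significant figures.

z₀ ≈ 1.37 ft

Log law: V(z) ∝ ln(z/z₀). With r = V₁/V₂ = 11.2/17.88 = 0.62640,
r · ln(z₂/z₀) = ln(z₁/z₀) ⇒ ln z₀ = (ln z₁ − r·ln z₂)/(1 − r)
ln z₀ = (3.49651 − 0.62640×5.39363) / 0.37360 = 0.3157
z₀ = exp(0.3157) = 1.371 ft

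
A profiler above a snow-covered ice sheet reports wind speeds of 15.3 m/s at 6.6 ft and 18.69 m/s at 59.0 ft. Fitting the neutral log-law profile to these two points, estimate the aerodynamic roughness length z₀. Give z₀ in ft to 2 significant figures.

Log law: V(z) ∝ ln(z/z₀). With r = V₁/V₂ = 15.3/18.69 = 0.81862,
r · ln(z₂/z₀) = ln(z₁/z₀) ⇒ ln z₀ = (ln z₁ − r·ln z₂)/(1 − r)
ln z₀ = (1.88707 − 0.81862×4.07754) / 0.18138 = -7.9991
z₀ = exp(-7.9991) = 0.0003358 ft

z₀ ≈ 0.00034 ft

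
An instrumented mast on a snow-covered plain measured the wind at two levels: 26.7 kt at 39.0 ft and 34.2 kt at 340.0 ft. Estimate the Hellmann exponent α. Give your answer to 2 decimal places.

α ≈ 0.11

Power law: V₂/V₁ = (z₂/z₁)^α ⇒ α = ln(V₂/V₁) / ln(z₂/z₁)
α = ln(34.2/26.7) / ln(340.0/39.0) = ln(1.2809) / ln(8.7179)
  = 0.24756 / 2.16538 = 0.11433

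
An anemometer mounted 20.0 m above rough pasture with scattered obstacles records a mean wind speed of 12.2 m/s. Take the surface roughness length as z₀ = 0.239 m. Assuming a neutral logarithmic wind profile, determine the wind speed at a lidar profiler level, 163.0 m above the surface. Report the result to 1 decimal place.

18.0 m/s

Log law: V(z) ∝ ln(z/z₀), so V₂/V₁ = ln(z₂/z₀) / ln(z₁/z₀).
ln(163.0/0.239) = 6.5250, ln(20.0/0.239) = 4.4270
V₂ = 12.2 × 6.5250/4.4270 = 12.2 × 1.4739 = 17.9817 m/s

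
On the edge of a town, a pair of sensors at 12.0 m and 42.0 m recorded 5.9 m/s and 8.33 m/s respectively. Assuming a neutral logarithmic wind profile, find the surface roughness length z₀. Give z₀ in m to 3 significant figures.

Log law: V(z) ∝ ln(z/z₀). With r = V₁/V₂ = 5.9/8.33 = 0.70828,
r · ln(z₂/z₀) = ln(z₁/z₀) ⇒ ln z₀ = (ln z₁ − r·ln z₂)/(1 − r)
ln z₀ = (2.48491 − 0.70828×3.73767) / 0.29172 = -0.5568
z₀ = exp(-0.5568) = 0.5731 m

z₀ ≈ 0.573 m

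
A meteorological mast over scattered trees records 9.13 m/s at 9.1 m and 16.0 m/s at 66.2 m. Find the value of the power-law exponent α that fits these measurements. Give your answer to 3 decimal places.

Power law: V₂/V₁ = (z₂/z₁)^α ⇒ α = ln(V₂/V₁) / ln(z₂/z₁)
α = ln(16.0/9.13) / ln(66.2/9.1) = ln(1.7525) / ln(7.2747)
  = 0.56102 / 1.98441 = 0.28272

α ≈ 0.283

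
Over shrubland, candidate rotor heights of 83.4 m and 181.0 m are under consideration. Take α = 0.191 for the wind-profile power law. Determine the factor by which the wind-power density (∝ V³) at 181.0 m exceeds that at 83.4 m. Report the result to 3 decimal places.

Speed ratio: V_B/V_A = (z_B/z_A)^α = (181.0/83.4)^0.191 = (2.1703)^0.191 = 1.15951
Power-density ratio: P_B/P_A = (V_B/V_A)³ = (1.15951)³ = 1.55891

1.559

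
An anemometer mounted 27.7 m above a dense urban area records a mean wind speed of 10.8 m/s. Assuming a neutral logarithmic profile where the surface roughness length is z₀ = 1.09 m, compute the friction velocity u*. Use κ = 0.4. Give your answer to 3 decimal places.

u* ≈ 1.335 m/s

Log law: V(z) = (u*/κ) · ln(z/z₀) ⇒ u* = κ · V / ln(z/z₀)
u* = 0.4 × 10.8 / ln(27.7/1.09) = 0.4 × 10.8 / 3.2353
   = 4.3200 / 3.2353 = 1.3353 m/s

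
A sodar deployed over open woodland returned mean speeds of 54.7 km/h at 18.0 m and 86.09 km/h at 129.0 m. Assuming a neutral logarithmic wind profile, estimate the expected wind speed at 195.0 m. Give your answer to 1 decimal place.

Log law: V ∝ ln(z/z₀). From the pair, with r = V₁/V₂ = 0.63538,
ln z₀ = (ln z₁ − r·ln z₂)/(1 − r) = (2.8904 − 0.63538×4.8598)/0.36462 = -0.5416 → z₀ = 0.5818 m
V₃ = V₁ · ln(z₃/z₀)/ln(z₁/z₀) = 54.7 × 5.8146/3.4319 = 92.6756 km/h

92.7 km/h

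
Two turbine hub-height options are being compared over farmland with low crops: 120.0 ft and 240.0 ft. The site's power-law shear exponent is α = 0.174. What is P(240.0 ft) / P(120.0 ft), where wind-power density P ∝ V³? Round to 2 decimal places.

Speed ratio: V_B/V_A = (z_B/z_A)^α = (240.0/120.0)^0.174 = (2.0000)^0.174 = 1.12818
Power-density ratio: P_B/P_A = (V_B/V_A)³ = (1.12818)³ = 1.43594

1.44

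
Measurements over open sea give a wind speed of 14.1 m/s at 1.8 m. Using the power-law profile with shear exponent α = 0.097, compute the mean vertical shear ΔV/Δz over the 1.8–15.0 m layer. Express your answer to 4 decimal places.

Power law: V₂ = V₁ · (z₂/z₁)^α = 14.1 × (8.3333)^0.097 = 17.3196 m/s
ΔV/Δz = (17.3196 − 14.1)/(15.0 − 1.8) = 3.2196/13.2000 = 0.24391 m/s/m

0.2439 m/s/m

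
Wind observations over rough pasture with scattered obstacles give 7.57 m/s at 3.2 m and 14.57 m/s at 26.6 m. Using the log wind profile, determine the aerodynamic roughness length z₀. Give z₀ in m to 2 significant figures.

z₀ ≈ 0.32 m

Log law: V(z) ∝ ln(z/z₀). With r = V₁/V₂ = 7.57/14.57 = 0.51956,
r · ln(z₂/z₀) = ln(z₁/z₀) ⇒ ln z₀ = (ln z₁ − r·ln z₂)/(1 − r)
ln z₀ = (1.16315 − 0.51956×3.28091) / 0.48044 = -1.1271
z₀ = exp(-1.1271) = 0.3240 m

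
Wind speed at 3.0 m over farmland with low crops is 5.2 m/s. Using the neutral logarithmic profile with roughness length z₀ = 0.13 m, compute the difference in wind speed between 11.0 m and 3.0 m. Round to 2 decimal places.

2.15 m/s

Log law: V₂ = V₁ · ln(z₂/z₀)/ln(z₁/z₀) = 5.2 × 4.4381/3.1388 = 7.3525 m/s
ΔV = 7.3525 − 5.2 = 2.1525 m/s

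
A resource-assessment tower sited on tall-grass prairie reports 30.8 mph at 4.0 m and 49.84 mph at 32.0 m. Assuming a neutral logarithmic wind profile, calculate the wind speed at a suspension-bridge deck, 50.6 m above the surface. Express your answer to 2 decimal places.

54.04 mph

Log law: V ∝ ln(z/z₀). From the pair, with r = V₁/V₂ = 0.61798,
ln z₀ = (ln z₁ − r·ln z₂)/(1 − r) = (1.3863 − 0.61798×3.4657)/0.38202 = -1.9775 → z₀ = 0.1384 m
V₃ = V₁ · ln(z₃/z₀)/ln(z₁/z₀) = 30.8 × 5.9015/3.3638 = 54.0356 mph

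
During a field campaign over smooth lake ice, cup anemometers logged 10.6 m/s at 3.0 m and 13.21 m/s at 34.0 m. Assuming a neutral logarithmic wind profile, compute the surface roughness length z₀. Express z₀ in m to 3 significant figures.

Log law: V(z) ∝ ln(z/z₀). With r = V₁/V₂ = 10.6/13.21 = 0.80242,
r · ln(z₂/z₀) = ln(z₁/z₀) ⇒ ln z₀ = (ln z₁ − r·ln z₂)/(1 − r)
ln z₀ = (1.09861 − 0.80242×3.52636) / 0.19758 = -8.7612
z₀ = exp(-8.7612) = 0.0001567 m

z₀ ≈ 0.000157 m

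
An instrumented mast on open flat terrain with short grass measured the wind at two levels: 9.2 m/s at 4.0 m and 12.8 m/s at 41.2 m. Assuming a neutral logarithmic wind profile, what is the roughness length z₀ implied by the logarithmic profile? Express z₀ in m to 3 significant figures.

z₀ ≈ 0.0103 m

Log law: V(z) ∝ ln(z/z₀). With r = V₁/V₂ = 9.2/12.8 = 0.71875,
r · ln(z₂/z₀) = ln(z₁/z₀) ⇒ ln z₀ = (ln z₁ − r·ln z₂)/(1 − r)
ln z₀ = (1.38629 − 0.71875×3.71844) / 0.28125 = -4.5736
z₀ = exp(-4.5736) = 0.01032 m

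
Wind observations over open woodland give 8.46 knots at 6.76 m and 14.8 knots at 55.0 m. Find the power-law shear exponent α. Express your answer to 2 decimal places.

Power law: V₂/V₁ = (z₂/z₁)^α ⇒ α = ln(V₂/V₁) / ln(z₂/z₁)
α = ln(14.8/8.46) / ln(55.0/6.76) = ln(1.7494) / ln(8.1361)
  = 0.55928 / 2.09631 = 0.26679

α ≈ 0.27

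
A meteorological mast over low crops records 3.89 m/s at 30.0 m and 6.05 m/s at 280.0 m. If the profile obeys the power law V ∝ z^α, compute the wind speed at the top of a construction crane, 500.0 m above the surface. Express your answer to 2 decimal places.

6.78 m/s

First find α: α = ln(V₂/V₁)/ln(z₂/z₁) = ln(6.05/3.89)/ln(280.0/30.0) = 0.44165/2.23359 = 0.1977
Extrapolate from 280.0 m to 500.0 m: V₃ = 6.05 × (500.0/280.0)^0.1977 = 6.05 × 1.1215 = 6.7849 m/s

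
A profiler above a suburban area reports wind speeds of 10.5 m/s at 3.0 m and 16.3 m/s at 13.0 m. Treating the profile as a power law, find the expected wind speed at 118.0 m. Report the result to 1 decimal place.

31.6 m/s

First find α: α = ln(V₂/V₁)/ln(z₂/z₁) = ln(16.3/10.5)/ln(13.0/3.0) = 0.43979/1.46634 = 0.2999
Extrapolate from 13.0 m to 118.0 m: V₃ = 16.3 × (118.0/13.0)^0.2999 = 16.3 × 1.9378 = 31.5861 m/s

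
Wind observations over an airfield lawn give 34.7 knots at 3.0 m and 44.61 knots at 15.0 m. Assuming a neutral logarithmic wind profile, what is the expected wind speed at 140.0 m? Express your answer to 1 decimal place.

58.4 knots

Log law: V ∝ ln(z/z₀). From the pair, with r = V₁/V₂ = 0.77785,
ln z₀ = (ln z₁ − r·ln z₂)/(1 − r) = (1.0986 − 0.77785×2.7081)/0.22215 = -4.5369 → z₀ = 0.01071 m
V₃ = V₁ · ln(z₃/z₀)/ln(z₁/z₀) = 34.7 × 9.4785/5.6355 = 58.3632 knots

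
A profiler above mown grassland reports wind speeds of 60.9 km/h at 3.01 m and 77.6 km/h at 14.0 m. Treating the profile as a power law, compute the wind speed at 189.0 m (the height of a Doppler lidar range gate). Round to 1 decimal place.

First find α: α = ln(V₂/V₁)/ln(z₂/z₁) = ln(77.6/60.9)/ln(14.0/3.01) = 0.24233/1.53712 = 0.1577
Extrapolate from 14.0 m to 189.0 m: V₃ = 77.6 × (189.0/14.0)^0.1577 = 77.6 × 1.5073 = 116.9673 km/h

117.0 km/h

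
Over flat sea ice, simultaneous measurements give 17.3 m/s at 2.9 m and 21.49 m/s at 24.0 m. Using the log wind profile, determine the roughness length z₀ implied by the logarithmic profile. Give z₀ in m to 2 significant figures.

Log law: V(z) ∝ ln(z/z₀). With r = V₁/V₂ = 17.3/21.49 = 0.80503,
r · ln(z₂/z₀) = ln(z₁/z₀) ⇒ ln z₀ = (ln z₁ − r·ln z₂)/(1 − r)
ln z₀ = (1.06471 − 0.80503×3.17805) / 0.19497 = -7.6610
z₀ = exp(-7.6610) = 0.0004708 m

z₀ ≈ 0.00047 m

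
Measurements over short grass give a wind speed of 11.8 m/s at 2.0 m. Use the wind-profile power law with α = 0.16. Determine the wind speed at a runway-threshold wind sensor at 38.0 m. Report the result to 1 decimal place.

18.9 m/s

Power-law profile: V₂ = V₁ · (z₂/z₁)^α
V₂ = 11.8 × (38.0/2.0)^0.16 = 11.8 × (19.0000)^0.16
    = 11.8 × 1.6018 = 18.9009 m/s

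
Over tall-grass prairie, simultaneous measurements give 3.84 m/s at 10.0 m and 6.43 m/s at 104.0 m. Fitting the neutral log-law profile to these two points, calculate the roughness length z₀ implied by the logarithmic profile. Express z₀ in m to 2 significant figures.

Log law: V(z) ∝ ln(z/z₀). With r = V₁/V₂ = 3.84/6.43 = 0.59720,
r · ln(z₂/z₀) = ln(z₁/z₀) ⇒ ln z₀ = (ln z₁ − r·ln z₂)/(1 − r)
ln z₀ = (2.30259 − 0.59720×4.64439) / 0.40280 = -1.1694
z₀ = exp(-1.1694) = 0.3105 m

z₀ ≈ 0.31 m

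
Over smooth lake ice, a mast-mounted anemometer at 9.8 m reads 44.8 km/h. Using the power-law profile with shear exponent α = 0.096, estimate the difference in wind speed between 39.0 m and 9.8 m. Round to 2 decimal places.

6.35 km/h

Power law: V₂ = V₁ · (z₂/z₁)^α = 44.8 × (3.9796)^0.096 = 51.1520 km/h
ΔV = 51.1520 − 44.8 = 6.3520 km/h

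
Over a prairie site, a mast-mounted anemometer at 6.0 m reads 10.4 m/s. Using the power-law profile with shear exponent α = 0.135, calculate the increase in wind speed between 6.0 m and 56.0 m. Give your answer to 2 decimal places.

3.66 m/s

Power law: V₂ = V₁ · (z₂/z₁)^α = 10.4 × (9.3333)^0.135 = 14.0601 m/s
ΔV = 14.0601 − 10.4 = 3.6601 m/s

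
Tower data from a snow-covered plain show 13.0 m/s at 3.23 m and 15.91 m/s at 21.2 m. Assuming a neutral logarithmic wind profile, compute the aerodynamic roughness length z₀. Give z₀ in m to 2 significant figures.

z₀ ≈ 0.00072 m

Log law: V(z) ∝ ln(z/z₀). With r = V₁/V₂ = 13.0/15.91 = 0.81710,
r · ln(z₂/z₀) = ln(z₁/z₀) ⇒ ln z₀ = (ln z₁ − r·ln z₂)/(1 − r)
ln z₀ = (1.17248 − 0.81710×3.05400) / 0.18290 = -7.2329
z₀ = exp(-7.2329) = 0.0007224 m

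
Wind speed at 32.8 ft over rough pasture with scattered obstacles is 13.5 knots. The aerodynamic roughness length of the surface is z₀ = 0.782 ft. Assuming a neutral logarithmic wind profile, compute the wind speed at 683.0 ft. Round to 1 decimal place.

24.5 knots

Log law: V(z) ∝ ln(z/z₀), so V₂/V₁ = ln(z₂/z₀) / ln(z₁/z₀).
ln(683.0/0.782) = 6.7724, ln(32.8/0.782) = 3.7363
V₂ = 13.5 × 6.7724/3.7363 = 13.5 × 1.8126 = 24.4698 knots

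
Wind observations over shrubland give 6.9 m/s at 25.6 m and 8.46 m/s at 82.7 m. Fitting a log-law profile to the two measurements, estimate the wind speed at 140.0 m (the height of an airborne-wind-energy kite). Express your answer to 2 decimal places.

Log law: V ∝ ln(z/z₀). From the pair, with r = V₁/V₂ = 0.81560,
ln z₀ = (ln z₁ − r·ln z₂)/(1 − r) = (3.2426 − 0.81560×4.4152)/0.18440 = -1.9440 → z₀ = 0.1431 m
V₃ = V₁ · ln(z₃/z₀)/ln(z₁/z₀) = 6.9 × 6.8857/5.1866 = 9.1603 m/s

9.16 m/s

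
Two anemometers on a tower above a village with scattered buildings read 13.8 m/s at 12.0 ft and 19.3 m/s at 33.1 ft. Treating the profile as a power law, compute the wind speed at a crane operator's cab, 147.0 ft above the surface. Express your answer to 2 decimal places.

First find α: α = ln(V₂/V₁)/ln(z₂/z₁) = ln(19.3/13.8)/ln(33.1/12.0) = 0.33544/1.01463 = 0.3306
Extrapolate from 33.1 ft to 147.0 ft: V₃ = 19.3 × (147.0/33.1)^0.3306 = 19.3 × 1.6370 = 31.5950 m/s

31.59 m/s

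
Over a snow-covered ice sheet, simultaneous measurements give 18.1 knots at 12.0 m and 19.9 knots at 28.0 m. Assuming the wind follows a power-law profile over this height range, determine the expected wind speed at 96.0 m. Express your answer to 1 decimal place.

First find α: α = ln(V₂/V₁)/ln(z₂/z₁) = ln(19.9/18.1)/ln(28.0/12.0) = 0.09481/0.84730 = 0.1119
Extrapolate from 28.0 m to 96.0 m: V₃ = 19.9 × (96.0/28.0)^0.1119 = 19.9 × 1.1478 = 22.8417 knots

22.8 knots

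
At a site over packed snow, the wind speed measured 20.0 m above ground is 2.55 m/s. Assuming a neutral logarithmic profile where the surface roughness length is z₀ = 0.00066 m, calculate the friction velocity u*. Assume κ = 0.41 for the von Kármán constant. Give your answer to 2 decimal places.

Log law: V(z) = (u*/κ) · ln(z/z₀) ⇒ u* = κ · V / ln(z/z₀)
u* = 0.41 × 2.55 / ln(20.0/0.00066) = 0.41 × 2.55 / 10.3190
   = 1.0455 / 10.3190 = 0.1013 m/s

u* ≈ 0.10 m/s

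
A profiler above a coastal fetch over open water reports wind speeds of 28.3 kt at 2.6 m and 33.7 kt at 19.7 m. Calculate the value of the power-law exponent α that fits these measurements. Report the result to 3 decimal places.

Power law: V₂/V₁ = (z₂/z₁)^α ⇒ α = ln(V₂/V₁) / ln(z₂/z₁)
α = ln(33.7/28.3) / ln(19.7/2.6) = ln(1.1908) / ln(7.5769)
  = 0.17464 / 2.02511 = 0.08624

α ≈ 0.086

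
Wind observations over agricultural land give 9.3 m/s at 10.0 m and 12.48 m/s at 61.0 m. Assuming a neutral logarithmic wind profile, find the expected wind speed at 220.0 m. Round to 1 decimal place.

14.7 m/s

Log law: V ∝ ln(z/z₀). From the pair, with r = V₁/V₂ = 0.74519,
ln z₀ = (ln z₁ − r·ln z₂)/(1 − r) = (2.3026 − 0.74519×4.1109)/0.25481 = -2.9858 → z₀ = 0.05050 m
V₃ = V₁ · ln(z₃/z₀)/ln(z₁/z₀) = 9.3 × 8.3794/5.2884 = 14.7358 m/s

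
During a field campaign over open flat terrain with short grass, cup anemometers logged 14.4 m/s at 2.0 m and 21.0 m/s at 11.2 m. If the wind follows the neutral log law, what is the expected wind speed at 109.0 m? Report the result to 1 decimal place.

Log law: V ∝ ln(z/z₀). From the pair, with r = V₁/V₂ = 0.68571,
ln z₀ = (ln z₁ − r·ln z₂)/(1 − r) = (0.6931 − 0.68571×2.4159)/0.31429 = -3.0656 → z₀ = 0.04663 m
V₃ = V₁ · ln(z₃/z₀)/ln(z₁/z₀) = 14.4 × 7.7570/3.7588 = 29.7173 m/s

29.7 m/s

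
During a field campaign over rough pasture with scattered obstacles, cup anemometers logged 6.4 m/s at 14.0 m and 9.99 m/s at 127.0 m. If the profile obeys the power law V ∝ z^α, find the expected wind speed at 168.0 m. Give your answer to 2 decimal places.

First find α: α = ln(V₂/V₁)/ln(z₂/z₁) = ln(9.99/6.4)/ln(127.0/14.0) = 0.44529/2.20513 = 0.2019
Extrapolate from 127.0 m to 168.0 m: V₃ = 9.99 × (168.0/127.0)^0.2019 = 9.99 × 1.0581 = 10.5706 m/s

10.57 m/s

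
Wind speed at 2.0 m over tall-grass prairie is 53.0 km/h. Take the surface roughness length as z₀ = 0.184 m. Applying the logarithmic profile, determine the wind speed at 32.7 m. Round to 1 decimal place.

Log law: V(z) ∝ ln(z/z₀), so V₂/V₁ = ln(z₂/z₀) / ln(z₁/z₀).
ln(32.7/0.184) = 5.1802, ln(2.0/0.184) = 2.3860
V₂ = 53.0 × 5.1802/2.3860 = 53.0 × 2.1711 = 115.0688 km/h

115.1 km/h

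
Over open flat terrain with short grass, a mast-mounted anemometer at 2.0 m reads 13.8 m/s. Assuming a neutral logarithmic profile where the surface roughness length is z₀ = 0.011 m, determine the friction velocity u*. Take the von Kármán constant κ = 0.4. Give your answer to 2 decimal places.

u* ≈ 1.06 m/s

Log law: V(z) = (u*/κ) · ln(z/z₀) ⇒ u* = κ · V / ln(z/z₀)
u* = 0.4 × 13.8 / ln(2.0/0.011) = 0.4 × 13.8 / 5.2030
   = 5.5200 / 5.2030 = 1.0609 m/s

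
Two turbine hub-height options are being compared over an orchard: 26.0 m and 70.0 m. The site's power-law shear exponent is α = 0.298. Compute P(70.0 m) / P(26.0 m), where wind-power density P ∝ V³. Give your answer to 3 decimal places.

2.424

Speed ratio: V_B/V_A = (z_B/z_A)^α = (70.0/26.0)^0.298 = (2.6923)^0.298 = 1.34331
Power-density ratio: P_B/P_A = (V_B/V_A)³ = (1.34331)³ = 2.42399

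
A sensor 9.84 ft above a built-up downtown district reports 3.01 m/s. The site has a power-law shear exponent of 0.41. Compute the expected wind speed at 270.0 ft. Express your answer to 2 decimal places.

Power-law profile: V₂ = V₁ · (z₂/z₁)^α
V₂ = 3.01 × (270.0/9.84)^0.41 = 3.01 × (27.4390)^0.41
    = 3.01 × 3.8880 = 11.7030 m/s

11.70 m/s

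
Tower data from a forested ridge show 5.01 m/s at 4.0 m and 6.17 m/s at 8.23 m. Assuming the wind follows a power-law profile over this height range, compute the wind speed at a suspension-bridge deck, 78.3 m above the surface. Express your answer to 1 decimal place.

11.8 m/s

First find α: α = ln(V₂/V₁)/ln(z₂/z₁) = ln(6.17/5.01)/ln(8.23/4.0) = 0.20826/0.72149 = 0.2887
Extrapolate from 8.23 m to 78.3 m: V₃ = 6.17 × (78.3/8.23)^0.2887 = 6.17 × 1.9161 = 11.8221 m/s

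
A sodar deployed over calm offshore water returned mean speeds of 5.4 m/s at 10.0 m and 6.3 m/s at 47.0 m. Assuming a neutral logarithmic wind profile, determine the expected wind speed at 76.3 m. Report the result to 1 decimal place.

6.6 m/s

Log law: V ∝ ln(z/z₀). From the pair, with r = V₁/V₂ = 0.85714,
ln z₀ = (ln z₁ − r·ln z₂)/(1 − r) = (2.3026 − 0.85714×3.8501)/0.14286 = -6.9828 → z₀ = 0.0009277 m
V₃ = V₁ · ln(z₃/z₀)/ln(z₁/z₀) = 5.4 × 11.3175/9.2854 = 6.5818 m/s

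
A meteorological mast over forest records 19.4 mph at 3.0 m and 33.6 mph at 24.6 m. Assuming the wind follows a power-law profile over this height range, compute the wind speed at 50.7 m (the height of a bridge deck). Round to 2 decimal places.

40.58 mph

First find α: α = ln(V₂/V₁)/ln(z₂/z₁) = ln(33.6/19.4)/ln(24.6/3.0) = 0.54925/2.10413 = 0.2610
Extrapolate from 24.6 m to 50.7 m: V₃ = 33.6 × (50.7/24.6)^0.2610 = 33.6 × 1.2078 = 40.5811 mph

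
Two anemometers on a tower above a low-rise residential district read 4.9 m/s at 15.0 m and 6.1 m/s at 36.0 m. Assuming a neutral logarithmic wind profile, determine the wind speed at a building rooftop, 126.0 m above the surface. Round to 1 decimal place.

Log law: V ∝ ln(z/z₀). From the pair, with r = V₁/V₂ = 0.80328,
ln z₀ = (ln z₁ − r·ln z₂)/(1 − r) = (2.7081 − 0.80328×3.5835)/0.19672 = -0.8668 → z₀ = 0.4203 m
V₃ = V₁ · ln(z₃/z₀)/ln(z₁/z₀) = 4.9 × 5.7031/3.5748 = 7.8172 m/s

7.8 m/s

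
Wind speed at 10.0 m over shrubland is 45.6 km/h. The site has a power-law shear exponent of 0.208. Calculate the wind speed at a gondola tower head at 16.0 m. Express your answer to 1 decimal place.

50.3 km/h

Power-law profile: V₂ = V₁ · (z₂/z₁)^α
V₂ = 45.6 × (16.0/10.0)^0.208 = 45.6 × (1.6000)^0.208
    = 45.6 × 1.1027 = 50.2831 km/h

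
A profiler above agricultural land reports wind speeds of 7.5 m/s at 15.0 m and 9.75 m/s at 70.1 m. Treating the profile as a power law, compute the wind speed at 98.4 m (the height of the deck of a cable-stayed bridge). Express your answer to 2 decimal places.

10.33 m/s

First find α: α = ln(V₂/V₁)/ln(z₂/z₁) = ln(9.75/7.5)/ln(70.1/15.0) = 0.26236/1.54187 = 0.1702
Extrapolate from 70.1 m to 98.4 m: V₃ = 9.75 × (98.4/70.1)^0.1702 = 9.75 × 1.0594 = 10.3292 m/s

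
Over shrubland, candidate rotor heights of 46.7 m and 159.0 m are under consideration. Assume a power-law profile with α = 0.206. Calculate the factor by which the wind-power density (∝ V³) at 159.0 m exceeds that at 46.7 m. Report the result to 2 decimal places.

2.13

Speed ratio: V_B/V_A = (z_B/z_A)^α = (159.0/46.7)^0.206 = (3.4047)^0.206 = 1.28709
Power-density ratio: P_B/P_A = (V_B/V_A)³ = (1.28709)³ = 2.13219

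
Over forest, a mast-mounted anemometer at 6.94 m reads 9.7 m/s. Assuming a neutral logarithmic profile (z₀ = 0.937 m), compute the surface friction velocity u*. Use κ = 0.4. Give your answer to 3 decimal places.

Log law: V(z) = (u*/κ) · ln(z/z₀) ⇒ u* = κ · V / ln(z/z₀)
u* = 0.4 × 9.7 / ln(6.94/0.937) = 0.4 × 9.7 / 2.0024
   = 3.8800 / 2.0024 = 1.9377 m/s

u* ≈ 1.938 m/s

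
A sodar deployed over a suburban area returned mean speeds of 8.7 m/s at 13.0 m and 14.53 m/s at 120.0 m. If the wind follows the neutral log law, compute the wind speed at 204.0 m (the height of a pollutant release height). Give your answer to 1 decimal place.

Log law: V ∝ ln(z/z₀). From the pair, with r = V₁/V₂ = 0.59876,
ln z₀ = (ln z₁ − r·ln z₂)/(1 − r) = (2.5649 − 0.59876×4.7875)/0.40124 = -0.7517 → z₀ = 0.4716 m
V₃ = V₁ · ln(z₃/z₀)/ln(z₁/z₀) = 8.7 × 6.0698/3.3167 = 15.9219 m/s

15.9 m/s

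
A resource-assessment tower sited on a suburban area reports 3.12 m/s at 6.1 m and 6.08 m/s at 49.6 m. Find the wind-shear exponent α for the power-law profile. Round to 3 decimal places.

α ≈ 0.318

Power law: V₂/V₁ = (z₂/z₁)^α ⇒ α = ln(V₂/V₁) / ln(z₂/z₁)
α = ln(6.08/3.12) / ln(49.6/6.1) = ln(1.9487) / ln(8.1311)
  = 0.66717 / 2.09570 = 0.31835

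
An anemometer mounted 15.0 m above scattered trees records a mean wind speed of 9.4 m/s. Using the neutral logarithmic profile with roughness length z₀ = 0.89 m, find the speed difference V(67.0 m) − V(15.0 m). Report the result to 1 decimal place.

5.0 m/s

Log law: V₂ = V₁ · ln(z₂/z₀)/ln(z₁/z₀) = 9.4 × 4.3212/2.8246 = 14.3807 m/s
ΔV = 14.3807 − 9.4 = 4.9807 m/s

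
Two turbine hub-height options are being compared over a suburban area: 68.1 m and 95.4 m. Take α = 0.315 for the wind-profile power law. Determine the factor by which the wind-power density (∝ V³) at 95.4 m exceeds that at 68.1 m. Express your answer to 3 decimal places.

1.375

Speed ratio: V_B/V_A = (z_B/z_A)^α = (95.4/68.1)^0.315 = (1.4009)^0.315 = 1.11203
Power-density ratio: P_B/P_A = (V_B/V_A)³ = (1.11203)³ = 1.37515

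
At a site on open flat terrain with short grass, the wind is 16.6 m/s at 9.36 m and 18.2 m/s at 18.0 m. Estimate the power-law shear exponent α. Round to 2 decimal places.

α ≈ 0.14

Power law: V₂/V₁ = (z₂/z₁)^α ⇒ α = ln(V₂/V₁) / ln(z₂/z₁)
α = ln(18.2/16.6) / ln(18.0/9.36) = ln(1.0964) / ln(1.9231)
  = 0.09202 / 0.65393 = 0.14072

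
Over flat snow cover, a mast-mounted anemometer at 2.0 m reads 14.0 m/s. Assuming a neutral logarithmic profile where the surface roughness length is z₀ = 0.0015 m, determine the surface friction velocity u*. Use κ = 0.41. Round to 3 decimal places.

Log law: V(z) = (u*/κ) · ln(z/z₀) ⇒ u* = κ · V / ln(z/z₀)
u* = 0.41 × 14.0 / ln(2.0/0.0015) = 0.41 × 14.0 / 7.1954
   = 5.7400 / 7.1954 = 0.7977 m/s

u* ≈ 0.798 m/s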